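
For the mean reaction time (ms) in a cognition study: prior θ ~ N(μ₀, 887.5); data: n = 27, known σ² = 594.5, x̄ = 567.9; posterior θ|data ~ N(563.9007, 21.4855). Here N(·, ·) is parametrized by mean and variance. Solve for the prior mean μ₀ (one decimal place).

μ₀ = 402.7

With known observation variance, the Normal–Normal posterior has precision τ_n = τ₀ + n/σ² and mean μ_n = (τ₀μ₀ + (n/σ²)x̄)/τ_n.
Here τ₀ = 1/887.5 = 0.001127 and τ_data = 27/594.5 = 0.045416, so τ_n = 0.046543.
Rearranging for μ₀: μ₀ = (μ_n·τ_n − τ_data·x̄)/τ₀ = (563.9007·0.046543 − 0.045416·567.9) / 0.001127 = 0.453884/0.001127 ≈ 402.7.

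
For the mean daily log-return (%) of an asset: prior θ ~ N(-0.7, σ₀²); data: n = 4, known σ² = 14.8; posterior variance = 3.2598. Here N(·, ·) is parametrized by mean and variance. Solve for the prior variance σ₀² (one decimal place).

σ₀² = 27.4

For the Normal–Normal model with known σ², precisions add: τ_n = τ₀ + n/σ².
So 1/σ₀² = 1/3.2598 − 4/14.8 = 0.306767 − 0.270270 = 0.036497.
Hence σ₀² = 1/0.036497 ≈ 27.4.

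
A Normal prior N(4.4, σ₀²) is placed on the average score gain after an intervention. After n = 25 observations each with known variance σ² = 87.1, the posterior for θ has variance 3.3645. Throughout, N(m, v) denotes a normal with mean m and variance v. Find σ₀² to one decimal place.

Posterior precision equals prior precision plus data precision: 1/σ_n² = 1/σ₀² + n/σ².
So 1/σ₀² = 1/3.3645 − 25/87.1 = 0.297221 − 0.287026 = 0.010195.
Hence σ₀² = 1/0.010195 ≈ 98.1.

σ₀² = 98.1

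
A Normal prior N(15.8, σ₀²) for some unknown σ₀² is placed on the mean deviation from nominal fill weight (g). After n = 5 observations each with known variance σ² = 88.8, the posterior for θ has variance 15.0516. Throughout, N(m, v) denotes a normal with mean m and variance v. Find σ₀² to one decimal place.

σ₀² = 98.7

Posterior precision equals prior precision plus data precision: 1/σ_n² = 1/σ₀² + n/σ².
So 1/σ₀² = 1/15.0516 − 5/88.8 = 0.066438 − 0.056306 = 0.010132.
Hence σ₀² = 1/0.010132 ≈ 98.7.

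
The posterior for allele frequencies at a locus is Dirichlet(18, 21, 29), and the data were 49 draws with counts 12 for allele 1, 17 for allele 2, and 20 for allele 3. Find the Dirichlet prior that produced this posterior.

For a Dirichlet(α) prior with multinomial counts c, the posterior is Dirichlet(α + c) componentwise.
Subtract each count from the matching posterior parameter: 18−12=6, 21−17=4, 29−20=9.

Dirichlet(6, 4, 9)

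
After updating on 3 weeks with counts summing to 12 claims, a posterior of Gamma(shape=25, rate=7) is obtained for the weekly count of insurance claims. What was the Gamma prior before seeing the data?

Gamma(shape=13, rate=4)

Gamma–Poisson conjugacy: posterior shape = α + Σxᵢ, posterior rate = β + n.
So α = 25 − 12 = 13 and β = 7 − 3 = 4.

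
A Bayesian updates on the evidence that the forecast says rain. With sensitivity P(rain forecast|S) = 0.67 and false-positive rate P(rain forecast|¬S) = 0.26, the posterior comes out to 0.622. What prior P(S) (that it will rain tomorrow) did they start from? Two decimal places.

Bayes' rule in odds form gives O(S|E) = O(S)·[P(E|S)/P(E|¬S)], hence O(S) = O(S|E)/LR.
Posterior odds = 0.622/(1−0.622) = 1.6455. LR = 0.67/0.26 = 2.5769.
Prior odds = 1.6455/2.5769 = 0.6386, so P(S) = 0.6386/(1+0.6386) ≈ 0.39.

P(S) = 0.39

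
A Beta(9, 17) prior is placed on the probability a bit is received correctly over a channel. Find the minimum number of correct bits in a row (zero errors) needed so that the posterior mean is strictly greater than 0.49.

After k correct bits and 0 errors the posterior is Beta(9+k, 17), with mean (9+k)/(9+17+k).
Set (9+k)/(26+k) > 0.49 and solve: k > (0.49·26 − 9)/(1 − 0.49) = 7.333.
The smallest integer exceeding 7.333 is 8, and checking k=8: (17)/(34) = 0.5000 > 0.49.

k = 8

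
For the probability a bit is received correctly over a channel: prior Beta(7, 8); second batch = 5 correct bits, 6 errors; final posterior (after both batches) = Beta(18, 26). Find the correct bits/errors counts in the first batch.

6 correct bits and 12 errors

Because Beta–binomial updating is additive in the counts, the combined data contributed (α_post−α_prior, β_post−β_prior) successes and failures.
Total across both batches: 18−7=11 correct bits, 26−8=18 errors.
Subtract the second batch: 11−5=6 correct bits and 18−6=12 errors.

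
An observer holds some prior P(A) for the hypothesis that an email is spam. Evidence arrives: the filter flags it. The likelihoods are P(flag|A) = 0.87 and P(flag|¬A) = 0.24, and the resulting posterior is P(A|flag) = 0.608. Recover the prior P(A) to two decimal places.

In odds form, posterior odds = prior odds × likelihood ratio, so prior odds = posterior odds ÷ LR.
Posterior odds = 0.608/(1−0.608) = 1.5510. LR = 0.87/0.24 = 3.6250.
Prior odds = 1.5510/3.6250 = 0.4279, so P(A) = 0.4279/(1+0.4279) ≈ 0.30.

P(A) = 0.30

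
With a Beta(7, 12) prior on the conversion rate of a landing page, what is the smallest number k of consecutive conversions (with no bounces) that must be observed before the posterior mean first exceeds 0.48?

k = 5

After k conversions and 0 bounces the posterior is Beta(7+k, 12), with mean (7+k)/(7+12+k).
Set (7+k)/(19+k) > 0.48 and solve: k > (0.48·19 − 7)/(1 − 0.48) = 4.077.
The smallest integer exceeding 4.077 is 5, and checking k=5: (12)/(24) = 0.5000 > 0.48.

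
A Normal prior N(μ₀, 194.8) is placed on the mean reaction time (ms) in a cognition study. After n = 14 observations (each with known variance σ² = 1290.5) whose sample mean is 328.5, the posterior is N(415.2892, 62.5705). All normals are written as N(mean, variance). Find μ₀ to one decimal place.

With known observation variance, the Normal–Normal posterior has precision τ_n = τ₀ + n/σ² and mean μ_n = (τ₀μ₀ + (n/σ²)x̄)/τ_n.
Here τ₀ = 1/194.8 = 0.005133 and τ_data = 14/1290.5 = 0.010849, so τ_n = 0.015982.
Rearranging for μ₀: μ₀ = (μ_n·τ_n − τ_data·x̄)/τ₀ = (415.2892·0.015982 − 0.010849·328.5) / 0.005133 = 3.073255/0.005133 ≈ 598.7.

μ₀ = 598.7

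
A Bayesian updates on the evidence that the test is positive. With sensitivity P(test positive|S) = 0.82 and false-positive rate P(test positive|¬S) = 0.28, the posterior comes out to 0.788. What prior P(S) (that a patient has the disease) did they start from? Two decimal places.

P(S) = 0.56

Bayes' rule in odds form gives O(S|E) = O(S)·[P(E|S)/P(E|¬S)], hence O(S) = O(S|E)/LR.
Posterior odds = 0.788/(1−0.788) = 3.7170. LR = 0.82/0.28 = 2.9286.
Prior odds = 3.7170/2.9286 = 1.2692, so P(S) = 1.2692/(1+1.2692) ≈ 0.56.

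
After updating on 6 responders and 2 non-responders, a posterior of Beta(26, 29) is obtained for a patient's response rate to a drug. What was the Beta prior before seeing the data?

Beta(20, 27)

A Beta(α, β) prior with s successes and f failures in binomial data gives a Beta(α+s, β+f) posterior.
So α = 26 − 6 = 20 and β = 29 − 2 = 27.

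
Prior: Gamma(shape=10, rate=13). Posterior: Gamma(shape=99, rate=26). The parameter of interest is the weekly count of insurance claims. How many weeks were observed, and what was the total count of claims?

n = 13 weeks with total 89 claims

Gamma–Poisson conjugacy: posterior shape = α + Σxᵢ, posterior rate = β + n.
Matching: Σxᵢ = 99 − 10 = 89 and n = 26 − 13 = 13.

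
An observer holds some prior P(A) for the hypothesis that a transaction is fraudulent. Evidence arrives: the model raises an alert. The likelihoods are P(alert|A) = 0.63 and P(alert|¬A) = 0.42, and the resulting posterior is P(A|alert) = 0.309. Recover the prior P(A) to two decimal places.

In odds form, posterior odds = prior odds × likelihood ratio, so prior odds = posterior odds ÷ LR.
Posterior odds = 0.309/(1−0.309) = 0.4472. LR = 0.63/0.42 = 1.5000.
Prior odds = 0.4472/1.5000 = 0.2981, so P(A) = 0.2981/(1+0.2981) ≈ 0.23.

P(A) = 0.23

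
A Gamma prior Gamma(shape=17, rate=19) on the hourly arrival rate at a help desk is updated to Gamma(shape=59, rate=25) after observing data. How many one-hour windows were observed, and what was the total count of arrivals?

n = 6 one-hour windows with total 42 arrivals

A Gamma(α, β) prior (rate parametrization) on a Poisson rate with n observations summing to S gives posterior Gamma(α+S, β+n).
Matching: Σxᵢ = 59 − 17 = 42 and n = 25 − 19 = 6.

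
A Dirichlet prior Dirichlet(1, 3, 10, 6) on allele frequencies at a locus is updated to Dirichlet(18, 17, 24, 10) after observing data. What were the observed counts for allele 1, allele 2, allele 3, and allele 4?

For a Dirichlet(α) prior with multinomial counts c, the posterior is Dirichlet(α + c) componentwise.
Counts are posterior − prior componentwise: 18−1=17, 17−3=14, 24−10=14, 10−6=4.

counts (17, 14, 14, 4)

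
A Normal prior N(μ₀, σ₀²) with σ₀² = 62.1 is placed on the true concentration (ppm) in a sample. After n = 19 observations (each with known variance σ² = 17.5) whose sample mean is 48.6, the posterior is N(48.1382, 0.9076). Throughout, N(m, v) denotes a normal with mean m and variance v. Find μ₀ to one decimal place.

μ₀ = 17.0

The posterior mean is a precision-weighted average: μ_n = (τ₀μ₀ + τ_data·x̄)/(τ₀+τ_data), with τ₀=1/σ₀² and τ_data=n/σ².
Here τ₀ = 1/62.1 = 0.016103 and τ_data = 19/17.5 = 1.085714, so τ_n = 1.101817.
Rearranging for μ₀: μ₀ = (μ_n·τ_n − τ_data·x̄)/τ₀ = (48.1382·1.101817 − 1.085714·48.6) / 0.016103 = 0.273787/0.016103 ≈ 17.0.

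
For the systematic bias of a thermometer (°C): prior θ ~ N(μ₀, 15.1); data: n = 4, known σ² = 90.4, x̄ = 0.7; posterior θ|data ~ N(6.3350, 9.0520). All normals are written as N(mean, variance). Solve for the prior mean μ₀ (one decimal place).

μ₀ = 10.1

The posterior mean is a precision-weighted average: μ_n = (τ₀μ₀ + τ_data·x̄)/(τ₀+τ_data), with τ₀=1/σ₀² and τ_data=n/σ².
Here τ₀ = 1/15.1 = 0.066225 and τ_data = 4/90.4 = 0.044248, so τ_n = 0.110473.
Rearranging for μ₀: μ₀ = (μ_n·τ_n − τ_data·x̄)/τ₀ = (6.3350·0.110473 − 0.044248·0.7) / 0.066225 = 0.668873/0.066225 ≈ 10.1.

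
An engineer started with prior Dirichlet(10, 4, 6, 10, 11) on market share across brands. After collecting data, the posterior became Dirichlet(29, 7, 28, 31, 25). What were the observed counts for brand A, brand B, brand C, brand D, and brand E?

counts (19, 3, 22, 21, 14)

For a Dirichlet(α) prior with multinomial counts c, the posterior is Dirichlet(α + c) componentwise.
Counts are posterior − prior componentwise: 29−10=19, 7−4=3, 28−6=22, 31−10=21, 25−11=14.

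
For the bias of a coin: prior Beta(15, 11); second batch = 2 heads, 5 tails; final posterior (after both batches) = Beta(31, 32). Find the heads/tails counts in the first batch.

14 heads and 16 tails

Because Beta–binomial updating is additive in the counts, the combined data contributed (α_post−α_prior, β_post−β_prior) successes and failures.
Total across both batches: 31−15=16 heads, 32−11=21 tails.
Subtract the second batch: 16−2=14 heads and 21−5=16 tails.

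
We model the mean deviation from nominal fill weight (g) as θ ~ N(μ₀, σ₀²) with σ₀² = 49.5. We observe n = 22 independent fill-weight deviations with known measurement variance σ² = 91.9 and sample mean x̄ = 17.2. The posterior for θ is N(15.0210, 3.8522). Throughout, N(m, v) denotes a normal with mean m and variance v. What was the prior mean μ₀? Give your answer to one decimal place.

With known observation variance, the Normal–Normal posterior has precision τ_n = τ₀ + n/σ² and mean μ_n = (τ₀μ₀ + (n/σ²)x̄)/τ_n.
Here τ₀ = 1/49.5 = 0.020202 and τ_data = 22/91.9 = 0.239391, so τ_n = 0.259593.
Rearranging for μ₀: μ₀ = (μ_n·τ_n − τ_data·x̄)/τ₀ = (15.0210·0.259593 − 0.239391·17.2) / 0.020202 = -0.218179/0.020202 ≈ -10.8.

μ₀ = -10.8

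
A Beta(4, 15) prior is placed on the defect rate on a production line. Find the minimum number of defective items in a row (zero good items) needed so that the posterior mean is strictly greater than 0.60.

After k defective items and 0 good items the posterior is Beta(4+k, 15), with mean (4+k)/(4+15+k).
Set (4+k)/(19+k) > 0.60 and solve: k > (0.60·19 − 4)/(1 − 0.60) = 18.500.
The smallest integer exceeding 18.500 is 19.

k = 19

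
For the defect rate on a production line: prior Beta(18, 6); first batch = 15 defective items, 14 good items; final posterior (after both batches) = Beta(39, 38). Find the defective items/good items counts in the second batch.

6 defective items and 18 good items

Because Beta–binomial updating is additive in the counts, the combined data contributed (α_post−α_prior, β_post−β_prior) successes and failures.
Total across both batches: 39−18=21 defective items, 38−6=32 good items.
Subtract the first batch: 21−15=6 defective items and 32−14=18 good items.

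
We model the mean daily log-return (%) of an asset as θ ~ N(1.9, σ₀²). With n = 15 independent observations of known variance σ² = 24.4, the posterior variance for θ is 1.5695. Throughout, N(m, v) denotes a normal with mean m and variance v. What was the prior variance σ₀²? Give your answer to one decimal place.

For the Normal–Normal model with known σ², precisions add: τ_n = τ₀ + n/σ².
So 1/σ₀² = 1/1.5695 − 15/24.4 = 0.637146 − 0.614754 = 0.022392.
Hence σ₀² = 1/0.022392 ≈ 44.7.

σ₀² = 44.7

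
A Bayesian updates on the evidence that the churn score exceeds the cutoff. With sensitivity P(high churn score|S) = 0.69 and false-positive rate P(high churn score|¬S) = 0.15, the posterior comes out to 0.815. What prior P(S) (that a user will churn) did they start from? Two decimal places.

P(S) = 0.49

In odds form, posterior odds = prior odds × likelihood ratio, so prior odds = posterior odds ÷ LR.
Posterior odds = 0.815/(1−0.815) = 4.4054. LR = 0.69/0.15 = 4.6000.
Prior odds = 4.4054/4.6000 = 0.9577, so P(S) = 0.9577/(1+0.9577) ≈ 0.49.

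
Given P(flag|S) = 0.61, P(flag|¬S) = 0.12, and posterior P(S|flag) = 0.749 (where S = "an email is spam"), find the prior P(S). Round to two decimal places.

In odds form, posterior odds = prior odds × likelihood ratio, so prior odds = posterior odds ÷ LR.
Posterior odds = 0.749/(1−0.749) = 2.9841. LR = 0.61/0.12 = 5.0833.
Prior odds = 2.9841/5.0833 = 0.5870, so P(S) = 0.5870/(1+0.5870) ≈ 0.37.

P(S) = 0.37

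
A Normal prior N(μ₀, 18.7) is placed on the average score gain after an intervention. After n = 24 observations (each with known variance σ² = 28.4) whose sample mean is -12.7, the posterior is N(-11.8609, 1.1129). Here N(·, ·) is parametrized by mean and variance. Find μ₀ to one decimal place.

The posterior mean is a precision-weighted average: μ_n = (τ₀μ₀ + τ_data·x̄)/(τ₀+τ_data), with τ₀=1/σ₀² and τ_data=n/σ².
Here τ₀ = 1/18.7 = 0.053476 and τ_data = 24/28.4 = 0.845070, so τ_n = 0.898546.
Rearranging for μ₀: μ₀ = (μ_n·τ_n − τ_data·x̄)/τ₀ = (-11.8609·0.898546 − 0.845070·-12.7) / 0.053476 = 0.074825/0.053476 ≈ 1.4.

μ₀ = 1.4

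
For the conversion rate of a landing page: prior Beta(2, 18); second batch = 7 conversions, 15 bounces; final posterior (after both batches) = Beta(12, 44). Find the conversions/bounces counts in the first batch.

Sequential conjugate updates are equivalent to a single update on the pooled data, so total successes = posterior α − prior α and total failures = posterior β − prior β.
Total across both batches: 12−2=10 conversions, 44−18=26 bounces.
Subtract the second batch: 10−7=3 conversions and 26−15=11 bounces.

3 conversions and 11 bounces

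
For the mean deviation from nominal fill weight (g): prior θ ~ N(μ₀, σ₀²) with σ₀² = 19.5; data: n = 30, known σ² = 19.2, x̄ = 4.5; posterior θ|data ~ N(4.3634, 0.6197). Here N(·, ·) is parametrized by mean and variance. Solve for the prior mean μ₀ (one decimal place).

With known observation variance, the Normal–Normal posterior has precision τ_n = τ₀ + n/σ² and mean μ_n = (τ₀μ₀ + (n/σ²)x̄)/τ_n.
Here τ₀ = 1/19.5 = 0.051282 and τ_data = 30/19.2 = 1.562500, so τ_n = 1.613782.
Rearranging for μ₀: μ₀ = (μ_n·τ_n − τ_data·x̄)/τ₀ = (4.3634·1.613782 − 1.562500·4.5) / 0.051282 = 0.010326/0.051282 ≈ 0.2.

μ₀ = 0.2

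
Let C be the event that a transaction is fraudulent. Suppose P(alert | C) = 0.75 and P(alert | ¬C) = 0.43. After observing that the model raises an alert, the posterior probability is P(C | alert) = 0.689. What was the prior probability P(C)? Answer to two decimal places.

Bayes' rule in odds form gives O(C|E) = O(C)·[P(E|C)/P(E|¬C)], hence O(C) = O(C|E)/LR.
Posterior odds = 0.689/(1−0.689) = 2.2154. LR = 0.75/0.43 = 1.7442.
Prior odds = 2.2154/1.7442 = 1.2702, so P(C) = 1.2702/(1+1.2702) ≈ 0.56.

P(C) = 0.56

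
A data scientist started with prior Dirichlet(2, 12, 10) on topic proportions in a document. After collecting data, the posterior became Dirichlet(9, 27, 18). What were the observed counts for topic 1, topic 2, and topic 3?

counts (7, 15, 8)

For a Dirichlet(α) prior with multinomial counts c, the posterior is Dirichlet(α + c) componentwise.
Counts are posterior − prior componentwise: 9−2=7, 27−12=15, 18−10=8.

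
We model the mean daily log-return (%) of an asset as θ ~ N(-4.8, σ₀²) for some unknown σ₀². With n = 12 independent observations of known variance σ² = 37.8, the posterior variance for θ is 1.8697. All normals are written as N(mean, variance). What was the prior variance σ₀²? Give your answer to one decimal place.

σ₀² = 4.6

Posterior precision equals prior precision plus data precision: 1/σ_n² = 1/σ₀² + n/σ².
So 1/σ₀² = 1/1.8697 − 12/37.8 = 0.534845 − 0.317460 = 0.217385.
Hence σ₀² = 1/0.217385 ≈ 4.6.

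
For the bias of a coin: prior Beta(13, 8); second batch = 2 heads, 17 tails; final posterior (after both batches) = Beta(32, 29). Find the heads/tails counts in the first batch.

17 heads and 4 tails

Because Beta–binomial updating is additive in the counts, the combined data contributed (α_post−α_prior, β_post−β_prior) successes and failures.
Total across both batches: 32−13=19 heads, 29−8=21 tails.
Subtract the second batch: 19−2=17 heads and 21−17=4 tails.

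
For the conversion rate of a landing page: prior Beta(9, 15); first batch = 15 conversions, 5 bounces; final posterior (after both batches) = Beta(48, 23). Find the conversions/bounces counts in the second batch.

Sequential conjugate updates are equivalent to a single update on the pooled data, so total successes = posterior α − prior α and total failures = posterior β − prior β.
Total across both batches: 48−9=39 conversions, 23−15=8 bounces.
Subtract the first batch: 39−15=24 conversions and 8−5=3 bounces.

24 conversions and 3 bounces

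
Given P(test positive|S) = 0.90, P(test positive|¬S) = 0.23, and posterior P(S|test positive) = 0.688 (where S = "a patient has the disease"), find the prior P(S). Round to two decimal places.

P(S) = 0.36

Bayes' rule in odds form gives O(S|E) = O(S)·[P(E|S)/P(E|¬S)], hence O(S) = O(S|E)/LR.
Posterior odds = 0.688/(1−0.688) = 2.2051. LR = 0.90/0.23 = 3.9130.
Prior odds = 2.2051/3.9130 = 0.5635, so P(S) = 0.5635/(1+0.5635) ≈ 0.36.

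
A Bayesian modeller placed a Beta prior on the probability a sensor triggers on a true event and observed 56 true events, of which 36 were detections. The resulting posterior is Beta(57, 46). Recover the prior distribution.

Beta(21, 26)

Under Beta–binomial conjugacy the posterior parameters are (α+s, β+f).
So α = 57 − 36 = 21 and β = 46 − 20 = 26.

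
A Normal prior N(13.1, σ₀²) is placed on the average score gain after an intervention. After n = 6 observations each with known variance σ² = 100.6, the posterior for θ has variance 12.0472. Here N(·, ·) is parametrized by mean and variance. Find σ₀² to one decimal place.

σ₀² = 42.8

Posterior precision equals prior precision plus data precision: 1/σ_n² = 1/σ₀² + n/σ².
So 1/σ₀² = 1/12.0472 − 6/100.6 = 0.083007 − 0.059642 = 0.023365.
Hence σ₀² = 1/0.023365 ≈ 42.8.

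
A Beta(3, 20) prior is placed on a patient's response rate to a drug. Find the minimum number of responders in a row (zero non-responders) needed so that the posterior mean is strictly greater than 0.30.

k = 6

After k responders and 0 non-responders the posterior is Beta(3+k, 20), with mean (3+k)/(3+20+k).
Set (3+k)/(23+k) > 0.30 and solve: k > (0.30·23 − 3)/(1 − 0.30) = 5.571.
The smallest integer exceeding 5.571 is 6.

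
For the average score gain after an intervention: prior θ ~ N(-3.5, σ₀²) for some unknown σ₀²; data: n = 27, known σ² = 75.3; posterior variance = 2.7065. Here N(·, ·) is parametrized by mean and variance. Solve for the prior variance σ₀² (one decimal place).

σ₀² = 91.6

For the Normal–Normal model with known σ², precisions add: τ_n = τ₀ + n/σ².
So 1/σ₀² = 1/2.7065 − 27/75.3 = 0.369481 − 0.358566 = 0.010915.
Hence σ₀² = 1/0.010915 ≈ 91.6.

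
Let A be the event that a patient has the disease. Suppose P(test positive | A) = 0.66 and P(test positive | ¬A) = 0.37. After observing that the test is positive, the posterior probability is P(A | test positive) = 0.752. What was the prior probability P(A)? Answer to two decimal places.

P(A) = 0.63

In odds form, posterior odds = prior odds × likelihood ratio, so prior odds = posterior odds ÷ LR.
Posterior odds = 0.752/(1−0.752) = 3.0323. LR = 0.66/0.37 = 1.7838.
Prior odds = 3.0323/1.7838 = 1.6999, so P(A) = 1.6999/(1+1.6999) ≈ 0.63.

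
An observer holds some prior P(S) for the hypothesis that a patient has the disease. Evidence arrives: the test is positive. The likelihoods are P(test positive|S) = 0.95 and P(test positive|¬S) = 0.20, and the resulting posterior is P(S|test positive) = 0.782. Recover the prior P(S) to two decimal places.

P(S) = 0.43

Bayes' rule in odds form gives O(S|E) = O(S)·[P(E|S)/P(E|¬S)], hence O(S) = O(S|E)/LR.
Posterior odds = 0.782/(1−0.782) = 3.5872. LR = 0.95/0.20 = 4.7500.
Prior odds = 3.5872/4.7500 = 0.7552, so P(S) = 0.7552/(1+0.7552) ≈ 0.43.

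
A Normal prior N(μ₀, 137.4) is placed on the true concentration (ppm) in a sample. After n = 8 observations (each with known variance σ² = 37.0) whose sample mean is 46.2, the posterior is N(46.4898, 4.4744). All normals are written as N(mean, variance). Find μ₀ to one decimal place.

The posterior mean is a precision-weighted average: μ_n = (τ₀μ₀ + τ_data·x̄)/(τ₀+τ_data), with τ₀=1/σ₀² and τ_data=n/σ².
Here τ₀ = 1/137.4 = 0.007278 and τ_data = 8/37.0 = 0.216216, so τ_n = 0.223494.
Rearranging for μ₀: μ₀ = (μ_n·τ_n − τ_data·x̄)/τ₀ = (46.4898·0.223494 − 0.216216·46.2) / 0.007278 = 0.401012/0.007278 ≈ 55.1.

μ₀ = 55.1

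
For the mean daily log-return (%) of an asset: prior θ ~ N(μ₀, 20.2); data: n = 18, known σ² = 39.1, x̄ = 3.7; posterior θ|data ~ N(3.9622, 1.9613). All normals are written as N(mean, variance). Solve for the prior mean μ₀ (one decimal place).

With known observation variance, the Normal–Normal posterior has precision τ_n = τ₀ + n/σ² and mean μ_n = (τ₀μ₀ + (n/σ²)x̄)/τ_n.
Here τ₀ = 1/20.2 = 0.049505 and τ_data = 18/39.1 = 0.460358, so τ_n = 0.509863.
Rearranging for μ₀: μ₀ = (μ_n·τ_n − τ_data·x̄)/τ₀ = (3.9622·0.509863 − 0.460358·3.7) / 0.049505 = 0.316855/0.049505 ≈ 6.4.

μ₀ = 6.4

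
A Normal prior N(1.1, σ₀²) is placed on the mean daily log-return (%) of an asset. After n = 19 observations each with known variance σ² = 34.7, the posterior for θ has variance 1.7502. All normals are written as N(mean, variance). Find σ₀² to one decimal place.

σ₀² = 42.0

For the Normal–Normal model with known σ², precisions add: τ_n = τ₀ + n/σ².
So 1/σ₀² = 1/1.7502 − 19/34.7 = 0.571363 − 0.547550 = 0.023813.
Hence σ₀² = 1/0.023813 ≈ 42.0.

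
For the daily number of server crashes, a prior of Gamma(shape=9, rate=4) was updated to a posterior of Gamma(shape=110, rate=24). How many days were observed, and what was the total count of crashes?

A Gamma(α, β) prior (rate parametrization) on a Poisson rate with n observations summing to S gives posterior Gamma(α+S, β+n).
Matching: Σxᵢ = 110 − 9 = 101 and n = 24 − 4 = 20.

n = 20 days with total 101 crashes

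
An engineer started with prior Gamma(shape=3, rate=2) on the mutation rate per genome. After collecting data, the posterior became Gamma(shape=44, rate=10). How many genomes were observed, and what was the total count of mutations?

Gamma–Poisson conjugacy: posterior shape = α + Σxᵢ, posterior rate = β + n.
Matching: Σxᵢ = 44 − 3 = 41 and n = 10 − 2 = 8.

n = 8 genomes with total 41 mutations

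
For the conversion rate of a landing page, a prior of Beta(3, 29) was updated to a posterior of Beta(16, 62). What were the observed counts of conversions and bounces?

13 conversions and 33 bounces

A Beta(a, b) prior with s successes and f failures in binomial data gives a Beta(a+s, b+f) posterior.
Match parameters: s=16−3=13, f=62−29=33.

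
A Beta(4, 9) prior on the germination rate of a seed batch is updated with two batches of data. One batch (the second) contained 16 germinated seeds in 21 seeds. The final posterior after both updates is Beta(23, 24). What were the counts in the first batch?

3 germinated seeds and 10 non-germinating seeds

Because Beta–binomial updating is additive in the counts, the combined data contributed (α_post−α_prior, β_post−β_prior) successes and failures.
Total across both batches: 23−4=19 germinated seeds, 24−9=15 non-germinating seeds.
Subtract the second batch: 19−16=3 germinated seeds and 15−5=10 non-germinating seeds.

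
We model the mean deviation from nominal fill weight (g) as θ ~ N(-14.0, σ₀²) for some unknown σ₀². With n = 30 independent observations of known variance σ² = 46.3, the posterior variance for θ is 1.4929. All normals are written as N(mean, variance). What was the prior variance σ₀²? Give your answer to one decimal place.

σ₀² = 45.7

For the Normal–Normal model with known σ², precisions add: τ_n = τ₀ + n/σ².
So 1/σ₀² = 1/1.4929 − 30/46.3 = 0.669837 − 0.647948 = 0.021889.
Hence σ₀² = 1/0.021889 ≈ 45.7.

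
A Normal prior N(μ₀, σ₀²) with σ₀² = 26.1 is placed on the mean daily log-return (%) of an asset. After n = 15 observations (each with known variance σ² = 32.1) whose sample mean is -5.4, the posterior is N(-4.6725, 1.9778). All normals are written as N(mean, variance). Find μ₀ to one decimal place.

With known observation variance, the Normal–Normal posterior has precision τ_n = τ₀ + n/σ² and mean μ_n = (τ₀μ₀ + (n/σ²)x̄)/τ_n.
Here τ₀ = 1/26.1 = 0.038314 and τ_data = 15/32.1 = 0.467290, so τ_n = 0.505604.
Rearranging for μ₀: μ₀ = (μ_n·τ_n − τ_data·x̄)/τ₀ = (-4.6725·0.505604 − 0.467290·-5.4) / 0.038314 = 0.160931/0.038314 ≈ 4.2.

μ₀ = 4.2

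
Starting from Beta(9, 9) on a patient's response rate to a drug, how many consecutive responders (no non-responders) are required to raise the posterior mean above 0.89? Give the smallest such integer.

After k responders and 0 non-responders the posterior is Beta(9+k, 9), with mean (9+k)/(9+9+k).
Set (9+k)/(18+k) > 0.89 and solve: k > (0.89·18 − 9)/(1 − 0.89) = 63.818.
The smallest integer exceeding 63.818 is 64.

k = 64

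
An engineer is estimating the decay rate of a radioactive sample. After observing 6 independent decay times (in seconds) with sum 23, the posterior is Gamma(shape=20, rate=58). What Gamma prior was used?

Gamma(shape=14, rate=35)

Gamma–exponential conjugacy: posterior shape = α + n, posterior rate = β + Σtᵢ.
So α = 20 − 6 = 14 and β = 58 − 23 = 35.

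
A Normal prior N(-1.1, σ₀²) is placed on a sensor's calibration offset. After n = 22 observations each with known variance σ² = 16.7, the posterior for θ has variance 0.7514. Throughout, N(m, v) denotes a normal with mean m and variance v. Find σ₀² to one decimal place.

σ₀² = 74.2

Posterior precision equals prior precision plus data precision: 1/σ_n² = 1/σ₀² + n/σ².
So 1/σ₀² = 1/0.7514 − 22/16.7 = 1.330849 − 1.317365 = 0.013484.
Hence σ₀² = 1/0.013484 ≈ 74.2.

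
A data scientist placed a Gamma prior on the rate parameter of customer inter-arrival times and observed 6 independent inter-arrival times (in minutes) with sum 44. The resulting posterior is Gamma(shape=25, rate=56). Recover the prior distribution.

Gamma–exponential conjugacy: posterior shape = α + n, posterior rate = β + Σtᵢ.
So α = 25 − 6 = 19 and β = 56 − 44 = 12.

Gamma(shape=19, rate=12)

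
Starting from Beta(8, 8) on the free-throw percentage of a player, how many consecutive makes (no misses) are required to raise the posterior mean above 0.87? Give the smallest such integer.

After k makes and 0 misses the posterior is Beta(8+k, 8), with mean (8+k)/(8+8+k).
Set (8+k)/(16+k) > 0.87 and solve: k > (0.87·16 − 8)/(1 − 0.87) = 45.538.
The smallest integer exceeding 45.538 is 46, and checking k=46: (54)/(62) = 0.8710 > 0.87.

k = 46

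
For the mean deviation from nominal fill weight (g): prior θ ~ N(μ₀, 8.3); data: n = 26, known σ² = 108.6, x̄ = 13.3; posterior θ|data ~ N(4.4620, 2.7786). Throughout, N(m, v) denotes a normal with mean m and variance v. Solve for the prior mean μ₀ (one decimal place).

μ₀ = -13.1

The posterior mean is a precision-weighted average: μ_n = (τ₀μ₀ + τ_data·x̄)/(τ₀+τ_data), with τ₀=1/σ₀² and τ_data=n/σ².
Here τ₀ = 1/8.3 = 0.120482 and τ_data = 26/108.6 = 0.239411, so τ_n = 0.359893.
Rearranging for μ₀: μ₀ = (μ_n·τ_n − τ_data·x̄)/τ₀ = (4.4620·0.359893 − 0.239411·13.3) / 0.120482 = -1.578324/0.120482 ≈ -13.1.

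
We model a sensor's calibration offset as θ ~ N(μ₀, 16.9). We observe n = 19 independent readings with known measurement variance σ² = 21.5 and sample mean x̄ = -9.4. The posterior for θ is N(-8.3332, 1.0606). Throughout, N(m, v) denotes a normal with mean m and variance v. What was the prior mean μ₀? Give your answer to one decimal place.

μ₀ = 7.6

The posterior mean is a precision-weighted average: μ_n = (τ₀μ₀ + τ_data·x̄)/(τ₀+τ_data), with τ₀=1/σ₀² and τ_data=n/σ².
Here τ₀ = 1/16.9 = 0.059172 and τ_data = 19/21.5 = 0.883721, so τ_n = 0.942893.
Rearranging for μ₀: μ₀ = (μ_n·τ_n − τ_data·x̄)/τ₀ = (-8.3332·0.942893 − 0.883721·-9.4) / 0.059172 = 0.449661/0.059172 ≈ 7.6.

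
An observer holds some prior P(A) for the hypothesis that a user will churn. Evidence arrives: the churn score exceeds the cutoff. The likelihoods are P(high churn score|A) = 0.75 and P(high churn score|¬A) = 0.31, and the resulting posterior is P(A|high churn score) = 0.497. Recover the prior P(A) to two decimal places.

P(A) = 0.29

In odds form, posterior odds = prior odds × likelihood ratio, so prior odds = posterior odds ÷ LR.
Posterior odds = 0.497/(1−0.497) = 0.9881. LR = 0.75/0.31 = 2.4194.
Prior odds = 0.9881/2.4194 = 0.4084, so P(A) = 0.4084/(1+0.4084) ≈ 0.29.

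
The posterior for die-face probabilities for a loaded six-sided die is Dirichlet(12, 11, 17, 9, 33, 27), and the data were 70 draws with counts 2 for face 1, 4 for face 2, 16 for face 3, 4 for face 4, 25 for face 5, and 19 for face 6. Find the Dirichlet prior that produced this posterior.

For a Dirichlet(α) prior with multinomial counts c, the posterior is Dirichlet(α + c) componentwise.
Subtract each count from the matching posterior parameter: 12−2=10, 11−4=7, 17−16=1, 9−4=5, 33−25=8, 27−19=8.

Dirichlet(10, 7, 1, 5, 8, 8)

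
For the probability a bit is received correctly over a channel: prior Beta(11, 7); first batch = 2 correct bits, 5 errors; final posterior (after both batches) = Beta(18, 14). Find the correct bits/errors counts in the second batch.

Because Beta–binomial updating is additive in the counts, the combined data contributed (α_post−α_prior, β_post−β_prior) successes and failures.
Total across both batches: 18−11=7 correct bits, 14−7=7 errors.
Subtract the first batch: 7−2=5 correct bits and 7−5=2 errors.

5 correct bits and 2 errors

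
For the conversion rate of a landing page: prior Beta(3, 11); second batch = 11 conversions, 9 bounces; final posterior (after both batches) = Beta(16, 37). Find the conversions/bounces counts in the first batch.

2 conversions and 17 bounces

Because Beta–binomial updating is additive in the counts, the combined data contributed (α_post−α_prior, β_post−β_prior) successes and failures.
Total across both batches: 16−3=13 conversions, 37−11=26 bounces.
Subtract the second batch: 13−11=2 conversions and 26−9=17 bounces.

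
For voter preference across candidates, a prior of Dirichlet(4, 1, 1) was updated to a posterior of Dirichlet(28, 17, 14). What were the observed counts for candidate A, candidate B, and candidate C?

counts (24, 16, 13)

For a Dirichlet(α) prior with multinomial counts c, the posterior is Dirichlet(α + c) componentwise.
Counts are posterior − prior componentwise: 28−4=24, 17−1=16, 14−1=13.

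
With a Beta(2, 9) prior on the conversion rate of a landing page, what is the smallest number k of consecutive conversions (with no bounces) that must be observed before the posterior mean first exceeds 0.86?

After k conversions and 0 bounces the posterior is Beta(2+k, 9), with mean (2+k)/(2+9+k).
Set (2+k)/(11+k) > 0.86 and solve: k > (0.86·11 − 2)/(1 − 0.86) = 53.286.
The smallest integer exceeding 53.286 is 54, and checking k=54: (56)/(65) = 0.8615 > 0.86.

k = 54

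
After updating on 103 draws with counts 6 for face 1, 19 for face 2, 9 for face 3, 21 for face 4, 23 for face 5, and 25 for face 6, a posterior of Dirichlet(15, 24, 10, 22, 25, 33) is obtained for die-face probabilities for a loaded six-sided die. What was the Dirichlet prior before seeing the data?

For a Dirichlet(α) prior with multinomial counts c, the posterior is Dirichlet(α + c) componentwise.
Subtract each count from the matching posterior parameter: 15−6=9, 24−19=5, 10−9=1, 22−21=1, 25−23=2, 33−25=8.

Dirichlet(9, 5, 1, 1, 2, 8)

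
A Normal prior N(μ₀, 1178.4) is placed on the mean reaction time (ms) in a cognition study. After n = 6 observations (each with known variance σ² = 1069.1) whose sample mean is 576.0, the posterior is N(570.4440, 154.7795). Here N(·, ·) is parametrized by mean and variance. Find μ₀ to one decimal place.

μ₀ = 533.7

With known observation variance, the Normal–Normal posterior has precision τ_n = τ₀ + n/σ² and mean μ_n = (τ₀μ₀ + (n/σ²)x̄)/τ_n.
Here τ₀ = 1/1178.4 = 0.000849 and τ_data = 6/1069.1 = 0.005612, so τ_n = 0.006461.
Rearranging for μ₀: μ₀ = (μ_n·τ_n − τ_data·x̄)/τ₀ = (570.4440·0.006461 − 0.005612·576.0) / 0.000849 = 0.453127/0.000849 ≈ 533.7.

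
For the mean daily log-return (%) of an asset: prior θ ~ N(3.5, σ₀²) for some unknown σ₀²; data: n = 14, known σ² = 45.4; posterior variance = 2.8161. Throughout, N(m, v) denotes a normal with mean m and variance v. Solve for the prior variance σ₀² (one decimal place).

σ₀² = 21.4

Posterior precision equals prior precision plus data precision: 1/σ_n² = 1/σ₀² + n/σ².
So 1/σ₀² = 1/2.8161 − 14/45.4 = 0.355101 − 0.308370 = 0.046731.
Hence σ₀² = 1/0.046731 ≈ 21.4.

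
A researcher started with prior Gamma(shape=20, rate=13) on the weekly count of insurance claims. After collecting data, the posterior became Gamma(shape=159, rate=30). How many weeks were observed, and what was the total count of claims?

n = 17 weeks with total 139 claims

Gamma–Poisson conjugacy: posterior shape = α + Σxᵢ, posterior rate = β + n.
Matching: Σxᵢ = 159 − 20 = 139 and n = 30 − 13 = 17.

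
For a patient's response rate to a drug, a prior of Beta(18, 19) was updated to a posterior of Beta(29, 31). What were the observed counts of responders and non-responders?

A Beta(a, b) prior with s successes and f failures in binomial data gives a Beta(a+s, b+f) posterior.
Match parameters: s=29−18=11, f=31−19=12.

11 responders and 12 non-responders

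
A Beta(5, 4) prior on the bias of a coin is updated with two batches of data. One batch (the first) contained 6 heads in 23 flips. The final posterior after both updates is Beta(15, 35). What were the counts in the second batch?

4 heads and 14 tails

Sequential conjugate updates are equivalent to a single update on the pooled data, so total successes = posterior α − prior α and total failures = posterior β − prior β.
Total across both batches: 15−5=10 heads, 35−4=31 tails.
Subtract the first batch: 10−6=4 heads and 31−17=14 tails.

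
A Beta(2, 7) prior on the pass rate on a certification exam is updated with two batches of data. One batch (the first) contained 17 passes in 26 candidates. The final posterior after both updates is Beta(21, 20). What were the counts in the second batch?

Sequential conjugate updates are equivalent to a single update on the pooled data, so total successes = posterior α − prior α and total failures = posterior β − prior β.
Total across both batches: 21−2=19 passes, 20−7=13 failures.
Subtract the first batch: 19−17=2 passes and 13−9=4 failures.

2 passes and 4 failures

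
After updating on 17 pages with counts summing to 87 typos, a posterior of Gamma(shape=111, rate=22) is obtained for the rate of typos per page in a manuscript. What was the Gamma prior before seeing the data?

Gamma–Poisson conjugacy: posterior shape = α + Σxᵢ, posterior rate = β + n.
So α = 111 − 87 = 24 and β = 22 − 17 = 5.

Gamma(shape=24, rate=5)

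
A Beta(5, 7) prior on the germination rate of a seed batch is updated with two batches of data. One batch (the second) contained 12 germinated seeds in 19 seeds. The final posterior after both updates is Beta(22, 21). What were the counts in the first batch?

5 germinated seeds and 7 non-germinating seeds

Because Beta–binomial updating is additive in the counts, the combined data contributed (α_post−α_prior, β_post−β_prior) successes and failures.
Total across both batches: 22−5=17 germinated seeds, 21−7=14 non-germinating seeds.
Subtract the second batch: 17−12=5 germinated seeds and 14−7=7 non-germinating seeds.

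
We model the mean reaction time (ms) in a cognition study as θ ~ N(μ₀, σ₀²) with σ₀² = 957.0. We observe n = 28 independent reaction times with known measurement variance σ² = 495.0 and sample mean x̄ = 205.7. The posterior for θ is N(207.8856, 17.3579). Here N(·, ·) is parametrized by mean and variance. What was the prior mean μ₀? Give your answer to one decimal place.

μ₀ = 326.2

With known observation variance, the Normal–Normal posterior has precision τ_n = τ₀ + n/σ² and mean μ_n = (τ₀μ₀ + (n/σ²)x̄)/τ_n.
Here τ₀ = 1/957.0 = 0.001045 and τ_data = 28/495.0 = 0.056566, so τ_n = 0.057611.
Rearranging for μ₀: μ₀ = (μ_n·τ_n − τ_data·x̄)/τ₀ = (207.8856·0.057611 − 0.056566·205.7) / 0.001045 = 0.340871/0.001045 ≈ 326.2.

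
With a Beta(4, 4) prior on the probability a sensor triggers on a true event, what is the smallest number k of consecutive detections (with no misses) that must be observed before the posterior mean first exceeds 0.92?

k = 43

After k detections and 0 misses the posterior is Beta(4+k, 4), with mean (4+k)/(4+4+k).
Set (4+k)/(8+k) > 0.92 and solve: k > (0.92·8 − 4)/(1 − 0.92) = 42.000.
The smallest integer exceeding 42.000 is 43.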